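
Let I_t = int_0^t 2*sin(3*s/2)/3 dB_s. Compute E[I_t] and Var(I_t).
E[I_t] = 0; Var(I_t) = 2*t/9 - 2*sin(3*t)/27

The Itô integral of a deterministic integrand f(s) has mean 0 because each increment f(s) * (B_{s+ds} - B_s) has mean 0. By the Itô isometry:
  Var( int_0^t f(s) dB_s ) = E[ (int_0^t f(s) dB_s)^2 ] = int_0^t f(s)^2 ds.
Here f(s) = 2*sin(3*s/2)/3, so f(s)^2 = 4*sin(3*s/2)^2/9. Integrate:
  int_0^t (4*sin(3*s/2)^2/9) ds = 2*t/9 - 2*sin(3*t)/27.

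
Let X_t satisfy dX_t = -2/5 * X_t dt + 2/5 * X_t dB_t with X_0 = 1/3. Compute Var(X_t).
Var(X_t) = (exp(4*t/25) - 1)*exp(-4*t/5)/9

For GBM dX = mu X dt + sigma X dB with X_0 = x_0, apply Itô to Y = log X: dY = (mu - sigma^2/2) dt + sigma dB, so Y_t = log(x_0) + (mu - sigma^2/2) t + sigma B_t and hence X_t = x_0 * exp((mu - sigma^2/2) t + sigma B_t).
With mu = -2/5, sigma = 2/5, x_0 = 1/3, this gives:
  X_t = 1/3 * exp((-12/25) * t + (2/5) * B_t).
Since sigma*B_t ~ Normal(0, sigma^2 t), E[exp(sigma*B_t)] = exp(sigma^2 t / 2); so E[X_t] = x_0 * exp((mu - sigma^2/2) t) * exp(sigma^2 t / 2) = x_0 * exp(mu t) = exp(-2*t/5)/3.
Var(X_t) = E[X_t^2] - (E[X_t])^2 = x_0^2 * exp(2 mu t) * (exp(sigma^2 t) - 1) = (exp(4*t/25) - 1)*exp(-4*t/5)/9.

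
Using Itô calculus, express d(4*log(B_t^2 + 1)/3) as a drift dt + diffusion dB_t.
d(4*log(B_t^2 + 1)/3) = (4*(1 - B_t^2)/(3*(B_t^2 + 1)^2)) dt + (8*B_t/(3*(B_t^2 + 1))) dB_t

Itô's formula for f(B_t) gives d f(B_t) = f'(B_t) dB_t + (1/2) f''(B_t) dt. Compute derivatives of f(x) = 4*log(x^2 + 1)/3:
  f'(x)  = 8*x/(3*(x^2 + 1))
  f''(x) = 8*(1 - x^2)/(3*(x^2 + 1)^2)
Substitute x = B_t and multiply the f'' term by 1/2:
  drift     = (1/2) * (8*(1 - x^2)/(3*(x^2 + 1)^2)) evaluated at B_t = 4*(1 - B_t^2)/(3*(B_t^2 + 1)^2)
  diffusion = (8*x/(3*(x^2 + 1))) evaluated at B_t = 8*B_t/(3*(B_t^2 + 1))
Therefore d(4*log(B_t^2 + 1)/3) = (4*(1 - B_t^2)/(3*(B_t^2 + 1)^2)) dt + (8*B_t/(3*(B_t^2 + 1))) dB_t.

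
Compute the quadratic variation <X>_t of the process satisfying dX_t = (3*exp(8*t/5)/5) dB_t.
<X>_t = 9*exp(16*t/5)/80 - 9/80

For an Itô process dX_t = a(t) dt + b(t) dB_t, the quadratic variation is <X>_t = int_0^t b(s)^2 ds (the drift term does not contribute). Here b(s) = 3*exp(8*s/5)/5, so
  b(s)^2 = 9*exp(16*s/5)/25.
Integrating from 0 to t:
  <X>_t = int_0^t (9*exp(16*s/5)/25) ds = 9*exp(16*t/5)/80 - 9/80.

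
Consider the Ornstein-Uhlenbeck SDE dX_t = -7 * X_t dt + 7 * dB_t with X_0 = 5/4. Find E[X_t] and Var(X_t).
E[X_t] = 5*exp(-7*t)/4; Var(X_t) = 7/2 - 7*exp(-14*t)/2

The OU SDE dX = -theta X dt + sigma dB admits the integrating factor exp(theta t): d(exp(theta t) X_t) = sigma exp(theta t) dB_t. Integrating from 0 to t:
  X_t = x_0 * exp(-theta t) + sigma * int_0^t exp(-theta (t-s)) dB_s.
The Itô integral has mean 0 and (by the Itô isometry) variance sigma^2 * int_0^t exp(-2 theta (t - s)) ds = sigma^2 * (1 - exp(-2 theta t)) / (2 theta).
With theta = 7, sigma = 7, x_0 = 5/4:
  E[X_t] = 5/4 * exp(-7 t) = 5*exp(-7*t)/4
  Var(X_t) = (7)^2 * (1 - exp(-2*7 t)) / (2 * 7) = 7/2 - 7*exp(-14*t)/2.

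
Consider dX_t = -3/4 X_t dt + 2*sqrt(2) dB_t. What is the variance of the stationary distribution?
lim Var(X_t) = 16/3

The OU SDE dX = -theta X dt + sigma dB admits the integrating factor exp(theta t): d(exp(theta t) X_t) = sigma exp(theta t) dB_t. Integrating from 0 to t gives X_t = x_0 * exp(-theta t) + sigma * int_0^t exp(-theta (t-s)) dB_s for any initial x_0. The Itô integral has variance (by the Itô isometry) sigma^2 * int_0^t exp(-2 theta (t - s)) ds = sigma^2 * (1 - exp(-2 theta t)) / (2 theta), independent of x_0.
With theta = 3/4, sigma = 2*sqrt(2):
  Var(X_t) = (2*sqrt(2))^2 * (1 - exp(-2*3/4 t)) / (2 * 3/4) = 16/3 - 16*exp(-3*t/2)/3.
As t -> infinity, exp(-2*3/4 t) -> 0, so the stationary variance is sigma^2 / (2 theta) = 16/3.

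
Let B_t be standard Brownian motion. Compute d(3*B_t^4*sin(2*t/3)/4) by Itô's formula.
d(3*B_t^4*sin(2*t/3)/4) = (B_t^2*(B_t^2*cos(2*t/3) + 9*sin(2*t/3))/2) dt + (3*B_t^3*sin(2*t/3)) dB_t

Itô's formula for f(t, x): d f(t, B_t) = (f_t + (1/2) f_xx) dt + f_x dB_t. Compute partials of f(t, x) = 3*x^4*sin(2*t/3)/4:
  f_t(t,x)  = x^4*cos(2*t/3)/2
  f_x(t,x)  = 3*x^3*sin(2*t/3)
  f_xx(t,x) = 9*x^2*sin(2*t/3)
Assemble drift = f_t + (1/2) f_xx = x^2*(x^2*cos(2*t/3) + 9*sin(2*t/3))/2 and diffusion = f_x = 3*x^3*sin(2*t/3). Substituting x = B_t:
  d(3*B_t^4*sin(2*t/3)/4) = (B_t^2*(B_t^2*cos(2*t/3) + 9*sin(2*t/3))/2) dt + (3*B_t^3*sin(2*t/3)) dB_t.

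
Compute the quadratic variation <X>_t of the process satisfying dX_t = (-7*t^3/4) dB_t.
<X>_t = 7*t^7/16

For an Itô process dX_t = a(t) dt + b(t) dB_t, the quadratic variation is <X>_t = int_0^t b(s)^2 ds (the drift term does not contribute). Here b(s) = -7*s^3/4, so
  b(s)^2 = 49*s^6/16.
Integrating from 0 to t:
  <X>_t = int_0^t (49*s^6/16) ds = 7*t^7/16.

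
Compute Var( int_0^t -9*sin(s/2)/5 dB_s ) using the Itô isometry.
Var = 81*t/50 - 81*sin(t)/50

The Itô integral of a deterministic integrand f(s) has mean 0 because each increment f(s) * (B_{s+ds} - B_s) has mean 0. By the Itô isometry:
  Var( int_0^t f(s) dB_s ) = E[ (int_0^t f(s) dB_s)^2 ] = int_0^t f(s)^2 ds.
Here f(s) = -9*sin(s/2)/5, so f(s)^2 = 81*sin(s/2)^2/25. Integrate:
  int_0^t (81*sin(s/2)^2/25) ds = 81*t/50 - 81*sin(t)/50.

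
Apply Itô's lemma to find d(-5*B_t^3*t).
d(-5*B_t^3*t) = (5*B_t*(-B_t^2 - 3*t)) dt + (-15*B_t^2*t) dB_t

Itô's formula for f(t, x): d f(t, B_t) = (f_t + (1/2) f_xx) dt + f_x dB_t. Compute partials of f(t, x) = -5*t*x^3:
  f_t(t,x)  = -5*x^3
  f_x(t,x)  = -15*t*x^2
  f_xx(t,x) = -30*t*x
Assemble drift = f_t + (1/2) f_xx = 5*x*(-3*t - x^2) and diffusion = f_x = -15*t*x^2. Substituting x = B_t:
  d(-5*B_t^3*t) = (5*B_t*(-B_t^2 - 3*t)) dt + (-15*B_t^2*t) dB_t.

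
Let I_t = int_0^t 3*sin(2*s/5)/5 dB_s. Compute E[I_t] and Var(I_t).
E[I_t] = 0; Var(I_t) = 9*t/50 - 9*sin(4*t/5)/40

The Itô integral of a deterministic integrand f(s) has mean 0 because each increment f(s) * (B_{s+ds} - B_s) has mean 0. By the Itô isometry:
  Var( int_0^t f(s) dB_s ) = E[ (int_0^t f(s) dB_s)^2 ] = int_0^t f(s)^2 ds.
Here f(s) = 3*sin(2*s/5)/5, so f(s)^2 = 9*sin(2*s/5)^2/25. Integrate:
  int_0^t (9*sin(2*s/5)^2/25) ds = 9*t/50 - 9*sin(4*t/5)/40.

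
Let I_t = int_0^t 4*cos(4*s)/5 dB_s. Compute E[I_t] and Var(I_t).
E[I_t] = 0; Var(I_t) = 8*t/25 + 2*sin(4*t)*cos(4*t)/25

The Itô integral of a deterministic integrand f(s) has mean 0 because each increment f(s) * (B_{s+ds} - B_s) has mean 0. By the Itô isometry:
  Var( int_0^t f(s) dB_s ) = E[ (int_0^t f(s) dB_s)^2 ] = int_0^t f(s)^2 ds.
Here f(s) = 4*cos(4*s)/5, so f(s)^2 = 16*cos(4*s)^2/25. Integrate:
  int_0^t (16*cos(4*s)^2/25) ds = 8*t/25 + 2*sin(4*t)*cos(4*t)/25.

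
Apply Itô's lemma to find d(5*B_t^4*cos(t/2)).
d(5*B_t^4*cos(t/2)) = (5*B_t^2*(-B_t^2*sin(t/2) + 12*cos(t/2))/2) dt + (20*B_t^3*cos(t/2)) dB_t

Itô's formula for f(t, x): d f(t, B_t) = (f_t + (1/2) f_xx) dt + f_x dB_t. Compute partials of f(t, x) = 5*x^4*cos(t/2):
  f_t(t,x)  = -5*x^4*sin(t/2)/2
  f_x(t,x)  = 20*x^3*cos(t/2)
  f_xx(t,x) = 60*x^2*cos(t/2)
Assemble drift = f_t + (1/2) f_xx = 5*x^2*(-x^2*sin(t/2) + 12*cos(t/2))/2 and diffusion = f_x = 20*x^3*cos(t/2). Substituting x = B_t:
  d(5*B_t^4*cos(t/2)) = (5*B_t^2*(-B_t^2*sin(t/2) + 12*cos(t/2))/2) dt + (20*B_t^3*cos(t/2)) dB_t.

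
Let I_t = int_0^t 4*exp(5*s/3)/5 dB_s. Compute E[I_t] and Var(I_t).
E[I_t] = 0; Var(I_t) = 24*exp(10*t/3)/125 - 24/125

The Itô integral of a deterministic integrand f(s) has mean 0 because each increment f(s) * (B_{s+ds} - B_s) has mean 0. By the Itô isometry:
  Var( int_0^t f(s) dB_s ) = E[ (int_0^t f(s) dB_s)^2 ] = int_0^t f(s)^2 ds.
Here f(s) = 4*exp(5*s/3)/5, so f(s)^2 = 16*exp(10*s/3)/25. Integrate:
  int_0^t (16*exp(10*s/3)/25) ds = 24*exp(10*t/3)/125 - 24/125.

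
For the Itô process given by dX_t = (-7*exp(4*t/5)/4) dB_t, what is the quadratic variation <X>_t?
<X>_t = 245*exp(8*t/5)/128 - 245/128

For an Itô process dX_t = a(t) dt + b(t) dB_t, the quadratic variation is <X>_t = int_0^t b(s)^2 ds (the drift term does not contribute). Here b(s) = -7*exp(4*s/5)/4, so
  b(s)^2 = 49*exp(8*s/5)/16.
Integrating from 0 to t:
  <X>_t = int_0^t (49*exp(8*s/5)/16) ds = 245*exp(8*t/5)/128 - 245/128.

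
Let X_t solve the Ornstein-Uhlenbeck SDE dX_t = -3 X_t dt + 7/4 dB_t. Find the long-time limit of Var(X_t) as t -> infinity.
lim Var(X_t) = 49/96

The OU SDE dX = -theta X dt + sigma dB admits the integrating factor exp(theta t): d(exp(theta t) X_t) = sigma exp(theta t) dB_t. Integrating from 0 to t gives X_t = x_0 * exp(-theta t) + sigma * int_0^t exp(-theta (t-s)) dB_s for any initial x_0. The Itô integral has variance (by the Itô isometry) sigma^2 * int_0^t exp(-2 theta (t - s)) ds = sigma^2 * (1 - exp(-2 theta t)) / (2 theta), independent of x_0.
With theta = 3, sigma = 7/4:
  Var(X_t) = (7/4)^2 * (1 - exp(-2*3 t)) / (2 * 3) = 49/96 - 49*exp(-6*t)/96.
As t -> infinity, exp(-2*3 t) -> 0, so the stationary variance is sigma^2 / (2 theta) = 49/96.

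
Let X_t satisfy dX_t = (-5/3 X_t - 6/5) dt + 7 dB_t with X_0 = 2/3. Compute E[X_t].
E[X_t] = -18/25 + 104*exp(-5*t/3)/75

Taking expectations and using E[dB_t] = 0, the mean m(t) = E[X_t] satisfies the ODE m'(t) = a m(t) + b with m(0) = x_0. With a = -5/3, b = -6/5, x_0 = 2/3, the solution is
  m(t) = x_0 * exp(a t) + (b/a) * (exp(a t) - 1)
       = (2/3) * exp((-5/3) t) + ((-6/5)/(-5/3)) * (exp((-5/3) t) - 1)
       = -18/25 + 104*exp(-5*t/3)/75.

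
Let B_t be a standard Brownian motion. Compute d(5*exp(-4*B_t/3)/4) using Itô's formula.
d(5*exp(-4*B_t/3)/4) = (10*exp(-4*B_t/3)/9) dt + (-5*exp(-4*B_t/3)/3) dB_t

Itô's formula for f(B_t) gives d f(B_t) = f'(B_t) dB_t + (1/2) f''(B_t) dt. Compute derivatives of f(x) = 5*exp(-4*x/3)/4:
  f'(x)  = -5*exp(-4*x/3)/3
  f''(x) = 20*exp(-4*x/3)/9
Substitute x = B_t and multiply the f'' term by 1/2:
  drift     = (1/2) * (20*exp(-4*x/3)/9) evaluated at B_t = 10*exp(-4*B_t/3)/9
  diffusion = (-5*exp(-4*x/3)/3) evaluated at B_t = -5*exp(-4*B_t/3)/3
Therefore d(5*exp(-4*B_t/3)/4) = (10*exp(-4*B_t/3)/9) dt + (-5*exp(-4*B_t/3)/3) dB_t.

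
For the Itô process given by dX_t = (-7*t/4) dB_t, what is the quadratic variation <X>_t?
<X>_t = 49*t^3/48

For an Itô process dX_t = a(t) dt + b(t) dB_t, the quadratic variation is <X>_t = int_0^t b(s)^2 ds (the drift term does not contribute). Here b(s) = -7*s/4, so
  b(s)^2 = 49*s^2/16.
Integrating from 0 to t:
  <X>_t = int_0^t (49*s^2/16) ds = 49*t^3/48.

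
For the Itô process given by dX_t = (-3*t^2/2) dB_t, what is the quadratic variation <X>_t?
<X>_t = 9*t^5/20

For an Itô process dX_t = a(t) dt + b(t) dB_t, the quadratic variation is <X>_t = int_0^t b(s)^2 ds (the drift term does not contribute). Here b(s) = -3*s^2/2, so
  b(s)^2 = 9*s^4/4.
Integrating from 0 to t:
  <X>_t = int_0^t (9*s^4/4) ds = 9*t^5/20.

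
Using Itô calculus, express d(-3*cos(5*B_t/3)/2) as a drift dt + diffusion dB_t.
d(-3*cos(5*B_t/3)/2) = (25*cos(5*B_t/3)/12) dt + (5*sin(5*B_t/3)/2) dB_t

Itô's formula for f(B_t) gives d f(B_t) = f'(B_t) dB_t + (1/2) f''(B_t) dt. Compute derivatives of f(x) = -3*cos(5*x/3)/2:
  f'(x)  = 5*sin(5*x/3)/2
  f''(x) = 25*cos(5*x/3)/6
Substitute x = B_t and multiply the f'' term by 1/2:
  drift     = (1/2) * (25*cos(5*x/3)/6) evaluated at B_t = 25*cos(5*B_t/3)/12
  diffusion = (5*sin(5*x/3)/2) evaluated at B_t = 5*sin(5*B_t/3)/2
Therefore d(-3*cos(5*B_t/3)/2) = (25*cos(5*B_t/3)/12) dt + (5*sin(5*B_t/3)/2) dB_t.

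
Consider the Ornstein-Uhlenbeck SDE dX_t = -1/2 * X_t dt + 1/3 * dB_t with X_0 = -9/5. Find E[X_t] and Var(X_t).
E[X_t] = -9*exp(-t/2)/5; Var(X_t) = (exp(t) - 1)*exp(-t)/9

The OU SDE dX = -theta X dt + sigma dB admits the integrating factor exp(theta t): d(exp(theta t) X_t) = sigma exp(theta t) dB_t. Integrating from 0 to t:
  X_t = x_0 * exp(-theta t) + sigma * int_0^t exp(-theta (t-s)) dB_s.
The Itô integral has mean 0 and (by the Itô isometry) variance sigma^2 * int_0^t exp(-2 theta (t - s)) ds = sigma^2 * (1 - exp(-2 theta t)) / (2 theta).
With theta = 1/2, sigma = 1/3, x_0 = -9/5:
  E[X_t] = -9/5 * exp(-1/2 t) = -9*exp(-t/2)/5
  Var(X_t) = (1/3)^2 * (1 - exp(-2*1/2 t)) / (2 * 1/2) = (exp(t) - 1)*exp(-t)/9.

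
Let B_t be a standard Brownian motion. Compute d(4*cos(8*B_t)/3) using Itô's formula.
d(4*cos(8*B_t)/3) = (-128*cos(8*B_t)/3) dt + (-32*sin(8*B_t)/3) dB_t

Itô's formula for f(B_t) gives d f(B_t) = f'(B_t) dB_t + (1/2) f''(B_t) dt. Compute derivatives of f(x) = 4*cos(8*x)/3:
  f'(x)  = -32*sin(8*x)/3
  f''(x) = -256*cos(8*x)/3
Substitute x = B_t and multiply the f'' term by 1/2:
  drift     = (1/2) * (-256*cos(8*x)/3) evaluated at B_t = -128*cos(8*B_t)/3
  diffusion = (-32*sin(8*x)/3) evaluated at B_t = -32*sin(8*B_t)/3
Therefore d(4*cos(8*B_t)/3) = (-128*cos(8*B_t)/3) dt + (-32*sin(8*B_t)/3) dB_t.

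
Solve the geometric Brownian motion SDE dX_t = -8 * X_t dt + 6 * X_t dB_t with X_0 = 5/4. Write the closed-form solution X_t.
X_t = 5/4 * exp((-26) * t + (6) * B_t)

For GBM dX = mu X dt + sigma X dB with X_0 = x_0, apply Itô to Y = log X: dY = (mu - sigma^2/2) dt + sigma dB, so Y_t = log(x_0) + (mu - sigma^2/2) t + sigma B_t and hence X_t = x_0 * exp((mu - sigma^2/2) t + sigma B_t).
With mu = -8, sigma = 6, x_0 = 5/4, this gives:
  X_t = 5/4 * exp((-26) * t + (6) * B_t).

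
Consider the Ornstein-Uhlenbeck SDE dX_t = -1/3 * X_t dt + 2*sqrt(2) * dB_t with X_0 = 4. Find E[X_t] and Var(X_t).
E[X_t] = 4*exp(-t/3); Var(X_t) = 12 - 12*exp(-2*t/3)

The OU SDE dX = -theta X dt + sigma dB admits the integrating factor exp(theta t): d(exp(theta t) X_t) = sigma exp(theta t) dB_t. Integrating from 0 to t:
  X_t = x_0 * exp(-theta t) + sigma * int_0^t exp(-theta (t-s)) dB_s.
The Itô integral has mean 0 and (by the Itô isometry) variance sigma^2 * int_0^t exp(-2 theta (t - s)) ds = sigma^2 * (1 - exp(-2 theta t)) / (2 theta).
With theta = 1/3, sigma = 2*sqrt(2), x_0 = 4:
  E[X_t] = 4 * exp(-1/3 t) = 4*exp(-t/3)
  Var(X_t) = (2*sqrt(2))^2 * (1 - exp(-2*1/3 t)) / (2 * 1/3) = 12 - 12*exp(-2*t/3).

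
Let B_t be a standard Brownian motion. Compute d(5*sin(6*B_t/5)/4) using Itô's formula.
d(5*sin(6*B_t/5)/4) = (-9*sin(6*B_t/5)/10) dt + (3*cos(6*B_t/5)/2) dB_t

Itô's formula for f(B_t) gives d f(B_t) = f'(B_t) dB_t + (1/2) f''(B_t) dt. Compute derivatives of f(x) = 5*sin(6*x/5)/4:
  f'(x)  = 3*cos(6*x/5)/2
  f''(x) = -9*sin(6*x/5)/5
Substitute x = B_t and multiply the f'' term by 1/2:
  drift     = (1/2) * (-9*sin(6*x/5)/5) evaluated at B_t = -9*sin(6*B_t/5)/10
  diffusion = (3*cos(6*x/5)/2) evaluated at B_t = 3*cos(6*B_t/5)/2
Therefore d(5*sin(6*B_t/5)/4) = (-9*sin(6*B_t/5)/10) dt + (3*cos(6*B_t/5)/2) dB_t.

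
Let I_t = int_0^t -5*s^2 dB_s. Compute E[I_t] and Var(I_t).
E[I_t] = 0; Var(I_t) = 5*t^5

The Itô integral of a deterministic integrand f(s) has mean 0 because each increment f(s) * (B_{s+ds} - B_s) has mean 0. By the Itô isometry:
  Var( int_0^t f(s) dB_s ) = E[ (int_0^t f(s) dB_s)^2 ] = int_0^t f(s)^2 ds.
Here f(s) = -5*s^2, so f(s)^2 = 25*s^4. Integrate:
  int_0^t (25*s^4) ds = 5*t^5.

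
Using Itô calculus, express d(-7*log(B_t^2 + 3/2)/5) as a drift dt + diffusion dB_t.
d(-7*log(B_t^2 + 3/2)/5) = (14*(2*B_t^2 - 3)/(5*(2*B_t^2 + 3)^2)) dt + (-28*B_t/(10*B_t^2 + 15)) dB_t

Itô's formula for f(B_t) gives d f(B_t) = f'(B_t) dB_t + (1/2) f''(B_t) dt. Compute derivatives of f(x) = -7*log(x^2 + 3/2)/5:
  f'(x)  = -28*x/(10*x^2 + 15)
  f''(x) = 28*(2*x^2 - 3)/(5*(2*x^2 + 3)^2)
Substitute x = B_t and multiply the f'' term by 1/2:
  drift     = (1/2) * (28*(2*x^2 - 3)/(5*(2*x^2 + 3)^2)) evaluated at B_t = 14*(2*B_t^2 - 3)/(5*(2*B_t^2 + 3)^2)
  diffusion = (-28*x/(10*x^2 + 15)) evaluated at B_t = -28*B_t/(10*B_t^2 + 15)
Therefore d(-7*log(B_t^2 + 3/2)/5) = (14*(2*B_t^2 - 3)/(5*(2*B_t^2 + 3)^2)) dt + (-28*B_t/(10*B_t^2 + 15)) dB_t.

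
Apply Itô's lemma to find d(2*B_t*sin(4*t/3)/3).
d(2*B_t*sin(4*t/3)/3) = (8*B_t*cos(4*t/3)/9) dt + (2*sin(4*t/3)/3) dB_t

Itô's formula for f(t, x): d f(t, B_t) = (f_t + (1/2) f_xx) dt + f_x dB_t. Compute partials of f(t, x) = 2*x*sin(4*t/3)/3:
  f_t(t,x)  = 8*x*cos(4*t/3)/9
  f_x(t,x)  = 2*sin(4*t/3)/3
  f_xx(t,x) = 0
Assemble drift = f_t + (1/2) f_xx = 8*x*cos(4*t/3)/9 and diffusion = f_x = 2*sin(4*t/3)/3. Substituting x = B_t:
  d(2*B_t*sin(4*t/3)/3) = (8*B_t*cos(4*t/3)/9) dt + (2*sin(4*t/3)/3) dB_t.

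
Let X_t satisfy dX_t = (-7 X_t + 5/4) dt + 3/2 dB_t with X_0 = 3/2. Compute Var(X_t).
Var(X_t) = 9/56 - 9*exp(-14*t)/56

The variance V(t) = Var(X_t) satisfies V'(t) = 2 a V(t) + c^2 with V(0) = 0 (drift coefficient is linear in X, diffusion is constant). With a = -7, c = 3/2, the solution is
  V(t) = (c^2 / (2 a)) * (exp(2 a t) - 1)
       = ((3/2)^2 / (2*(-7))) * (exp((-14) t) - 1)
       = 9/56 - 9*exp(-14*t)/56.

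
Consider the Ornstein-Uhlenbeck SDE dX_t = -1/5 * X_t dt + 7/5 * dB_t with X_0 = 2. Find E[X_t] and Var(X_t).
E[X_t] = 2*exp(-t/5); Var(X_t) = 49/10 - 49*exp(-2*t/5)/10

The OU SDE dX = -theta X dt + sigma dB admits the integrating factor exp(theta t): d(exp(theta t) X_t) = sigma exp(theta t) dB_t. Integrating from 0 to t:
  X_t = x_0 * exp(-theta t) + sigma * int_0^t exp(-theta (t-s)) dB_s.
The Itô integral has mean 0 and (by the Itô isometry) variance sigma^2 * int_0^t exp(-2 theta (t - s)) ds = sigma^2 * (1 - exp(-2 theta t)) / (2 theta).
With theta = 1/5, sigma = 7/5, x_0 = 2:
  E[X_t] = 2 * exp(-1/5 t) = 2*exp(-t/5)
  Var(X_t) = (7/5)^2 * (1 - exp(-2*1/5 t)) / (2 * 1/5) = 49/10 - 49*exp(-2*t/5)/10.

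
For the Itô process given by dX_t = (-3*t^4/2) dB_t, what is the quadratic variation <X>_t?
<X>_t = t^9/4

For an Itô process dX_t = a(t) dt + b(t) dB_t, the quadratic variation is <X>_t = int_0^t b(s)^2 ds (the drift term does not contribute). Here b(s) = -3*s^4/2, so
  b(s)^2 = 9*s^8/4.
Integrating from 0 to t:
  <X>_t = int_0^t (9*s^8/4) ds = t^9/4.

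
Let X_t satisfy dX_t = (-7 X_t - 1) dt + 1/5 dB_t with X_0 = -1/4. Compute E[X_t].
E[X_t] = -1/7 - 3*exp(-7*t)/28

Taking expectations and using E[dB_t] = 0, the mean m(t) = E[X_t] satisfies the ODE m'(t) = a m(t) + b with m(0) = x_0. With a = -7, b = -1, x_0 = -1/4, the solution is
  m(t) = x_0 * exp(a t) + (b/a) * (exp(a t) - 1)
       = (-1/4) * exp((-7) t) + ((-1)/(-7)) * (exp((-7) t) - 1)
       = -1/7 - 3*exp(-7*t)/28.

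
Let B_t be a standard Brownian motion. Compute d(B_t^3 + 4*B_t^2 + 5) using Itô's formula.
d(B_t^3 + 4*B_t^2 + 5) = (3*B_t + 4) dt + (B_t*(3*B_t + 8)) dB_t

Itô's formula for f(B_t) gives d f(B_t) = f'(B_t) dB_t + (1/2) f''(B_t) dt. Compute derivatives of f(x) = x^3 + 4*x^2 + 5:
  f'(x)  = x*(3*x + 8)
  f''(x) = 6*x + 8
Substitute x = B_t and multiply the f'' term by 1/2:
  drift     = (1/2) * (6*x + 8) evaluated at B_t = 3*B_t + 4
  diffusion = (x*(3*x + 8)) evaluated at B_t = B_t*(3*B_t + 8)
Therefore d(B_t^3 + 4*B_t^2 + 5) = (3*B_t + 4) dt + (B_t*(3*B_t + 8)) dB_t.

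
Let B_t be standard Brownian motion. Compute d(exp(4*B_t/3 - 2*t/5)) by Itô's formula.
d(exp(4*B_t/3 - 2*t/5)) = (22*exp(4*B_t/3 - 2*t/5)/45) dt + (4*exp(4*B_t/3 - 2*t/5)/3) dB_t

Itô's formula for f(t, x): d f(t, B_t) = (f_t + (1/2) f_xx) dt + f_x dB_t. Compute partials of f(t, x) = exp(-2*t/5 + 4*x/3):
  f_t(t,x)  = -2*exp(-2*t/5 + 4*x/3)/5
  f_x(t,x)  = 4*exp(-2*t/5 + 4*x/3)/3
  f_xx(t,x) = 16*exp(-2*t/5 + 4*x/3)/9
Assemble drift = f_t + (1/2) f_xx = 22*exp(-2*t/5 + 4*x/3)/45 and diffusion = f_x = 4*exp(-2*t/5 + 4*x/3)/3. Substituting x = B_t:
  d(exp(4*B_t/3 - 2*t/5)) = (22*exp(4*B_t/3 - 2*t/5)/45) dt + (4*exp(4*B_t/3 - 2*t/5)/3) dB_t.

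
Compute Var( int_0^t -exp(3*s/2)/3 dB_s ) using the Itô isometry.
Var = exp(3*t)/27 - 1/27

The Itô integral of a deterministic integrand f(s) has mean 0 because each increment f(s) * (B_{s+ds} - B_s) has mean 0. By the Itô isometry:
  Var( int_0^t f(s) dB_s ) = E[ (int_0^t f(s) dB_s)^2 ] = int_0^t f(s)^2 ds.
Here f(s) = -exp(3*s/2)/3, so f(s)^2 = exp(3*s)/9. Integrate:
  int_0^t (exp(3*s)/9) ds = exp(3*t)/27 - 1/27.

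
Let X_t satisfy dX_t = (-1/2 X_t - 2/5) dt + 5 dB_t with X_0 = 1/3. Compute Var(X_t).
Var(X_t) = 25 - 25*exp(-t)

The variance V(t) = Var(X_t) satisfies V'(t) = 2 a V(t) + c^2 with V(0) = 0 (drift coefficient is linear in X, diffusion is constant). With a = -1/2, c = 5, the solution is
  V(t) = (c^2 / (2 a)) * (exp(2 a t) - 1)
       = (5^2 / (2*(-1/2))) * (exp((-1) t) - 1)
       = 25 - 25*exp(-t).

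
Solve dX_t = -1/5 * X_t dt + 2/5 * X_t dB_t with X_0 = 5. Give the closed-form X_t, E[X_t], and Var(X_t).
X_t = 5 * exp((-7/25) t + (2/5) B_t); E[X_t] = 5*exp(-t/5); Var(X_t) = (25*exp(4*t/25) - 25)*exp(-2*t/5)

For GBM dX = mu X dt + sigma X dB with X_0 = x_0, apply Itô to Y = log X: dY = (mu - sigma^2/2) dt + sigma dB, so Y_t = log(x_0) + (mu - sigma^2/2) t + sigma B_t and hence X_t = x_0 * exp((mu - sigma^2/2) t + sigma B_t).
With mu = -1/5, sigma = 2/5, x_0 = 5, this gives:
  X_t = 5 * exp((-7/25) * t + (2/5) * B_t).
Since sigma*B_t ~ Normal(0, sigma^2 t), E[exp(sigma*B_t)] = exp(sigma^2 t / 2); so E[X_t] = x_0 * exp((mu - sigma^2/2) t) * exp(sigma^2 t / 2) = x_0 * exp(mu t) = 5*exp(-t/5).
Var(X_t) = E[X_t^2] - (E[X_t])^2 = x_0^2 * exp(2 mu t) * (exp(sigma^2 t) - 1) = (25*exp(4*t/25) - 25)*exp(-2*t/5).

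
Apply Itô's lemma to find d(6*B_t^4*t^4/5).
d(6*B_t^4*t^4/5) = (12*B_t^2*t^3*(2*B_t^2 + 3*t)/5) dt + (24*B_t^3*t^4/5) dB_t

Itô's formula for f(t, x): d f(t, B_t) = (f_t + (1/2) f_xx) dt + f_x dB_t. Compute partials of f(t, x) = 6*t^4*x^4/5:
  f_t(t,x)  = 24*t^3*x^4/5
  f_x(t,x)  = 24*t^4*x^3/5
  f_xx(t,x) = 72*t^4*x^2/5
Assemble drift = f_t + (1/2) f_xx = 12*t^3*x^2*(3*t + 2*x^2)/5 and diffusion = f_x = 24*t^4*x^3/5. Substituting x = B_t:
  d(6*B_t^4*t^4/5) = (12*B_t^2*t^3*(2*B_t^2 + 3*t)/5) dt + (24*B_t^3*t^4/5) dB_t.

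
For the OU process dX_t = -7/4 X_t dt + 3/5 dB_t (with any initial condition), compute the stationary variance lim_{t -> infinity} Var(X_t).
lim Var(X_t) = 18/175

The OU SDE dX = -theta X dt + sigma dB admits the integrating factor exp(theta t): d(exp(theta t) X_t) = sigma exp(theta t) dB_t. Integrating from 0 to t gives X_t = x_0 * exp(-theta t) + sigma * int_0^t exp(-theta (t-s)) dB_s for any initial x_0. The Itô integral has variance (by the Itô isometry) sigma^2 * int_0^t exp(-2 theta (t - s)) ds = sigma^2 * (1 - exp(-2 theta t)) / (2 theta), independent of x_0.
With theta = 7/4, sigma = 3/5:
  Var(X_t) = (3/5)^2 * (1 - exp(-2*7/4 t)) / (2 * 7/4) = 18/175 - 18*exp(-7*t/2)/175.
As t -> infinity, exp(-2*7/4 t) -> 0, so the stationary variance is sigma^2 / (2 theta) = 18/175.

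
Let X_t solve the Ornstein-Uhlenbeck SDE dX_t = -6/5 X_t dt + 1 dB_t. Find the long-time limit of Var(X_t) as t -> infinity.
lim Var(X_t) = 5/12

The OU SDE dX = -theta X dt + sigma dB admits the integrating factor exp(theta t): d(exp(theta t) X_t) = sigma exp(theta t) dB_t. Integrating from 0 to t gives X_t = x_0 * exp(-theta t) + sigma * int_0^t exp(-theta (t-s)) dB_s for any initial x_0. The Itô integral has variance (by the Itô isometry) sigma^2 * int_0^t exp(-2 theta (t - s)) ds = sigma^2 * (1 - exp(-2 theta t)) / (2 theta), independent of x_0.
With theta = 6/5, sigma = 1:
  Var(X_t) = (1)^2 * (1 - exp(-2*6/5 t)) / (2 * 6/5) = 5/12 - 5*exp(-12*t/5)/12.
As t -> infinity, exp(-2*6/5 t) -> 0, so the stationary variance is sigma^2 / (2 theta) = 5/12.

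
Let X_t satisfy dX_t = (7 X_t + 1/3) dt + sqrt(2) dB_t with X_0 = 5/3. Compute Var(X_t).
Var(X_t) = exp(14*t)/7 - 1/7

The variance V(t) = Var(X_t) satisfies V'(t) = 2 a V(t) + c^2 with V(0) = 0 (drift coefficient is linear in X, diffusion is constant). With a = 7, c = sqrt(2), the solution is
  V(t) = (c^2 / (2 a)) * (exp(2 a t) - 1)
       = (sqrt(2)^2 / (2*7)) * (exp(14 t) - 1)
       = exp(14*t)/7 - 1/7.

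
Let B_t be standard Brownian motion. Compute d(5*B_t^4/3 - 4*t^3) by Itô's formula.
d(5*B_t^4/3 - 4*t^3) = (10*B_t^2 - 12*t^2) dt + (20*B_t^3/3) dB_t

Itô's formula for f(t, x): d f(t, B_t) = (f_t + (1/2) f_xx) dt + f_x dB_t. Compute partials of f(t, x) = -4*t^3 + 5*x^4/3:
  f_t(t,x)  = -12*t^2
  f_x(t,x)  = 20*x^3/3
  f_xx(t,x) = 20*x^2
Assemble drift = f_t + (1/2) f_xx = -12*t^2 + 10*x^2 and diffusion = f_x = 20*x^3/3. Substituting x = B_t:
  d(5*B_t^4/3 - 4*t^3) = (10*B_t^2 - 12*t^2) dt + (20*B_t^3/3) dB_t.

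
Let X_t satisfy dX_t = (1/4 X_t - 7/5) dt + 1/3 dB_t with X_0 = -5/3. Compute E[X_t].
E[X_t] = 28/5 - 109*exp(t/4)/15

Taking expectations and using E[dB_t] = 0, the mean m(t) = E[X_t] satisfies the ODE m'(t) = a m(t) + b with m(0) = x_0. With a = 1/4, b = -7/5, x_0 = -5/3, the solution is
  m(t) = x_0 * exp(a t) + (b/a) * (exp(a t) - 1)
       = (-5/3) * exp((1/4) t) + ((-7/5)/(1/4)) * (exp((1/4) t) - 1)
       = 28/5 - 109*exp(t/4)/15.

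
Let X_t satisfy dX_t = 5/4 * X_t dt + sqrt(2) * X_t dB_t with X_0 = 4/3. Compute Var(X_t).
Var(X_t) = 16*(exp(2*t) - 1)*exp(5*t/2)/9

For GBM dX = mu X dt + sigma X dB with X_0 = x_0, apply Itô to Y = log X: dY = (mu - sigma^2/2) dt + sigma dB, so Y_t = log(x_0) + (mu - sigma^2/2) t + sigma B_t and hence X_t = x_0 * exp((mu - sigma^2/2) t + sigma B_t).
With mu = 5/4, sigma = sqrt(2), x_0 = 4/3, this gives:
  X_t = 4/3 * exp((1/4) * t + (sqrt(2)) * B_t).
Since sigma*B_t ~ Normal(0, sigma^2 t), E[exp(sigma*B_t)] = exp(sigma^2 t / 2); so E[X_t] = x_0 * exp((mu - sigma^2/2) t) * exp(sigma^2 t / 2) = x_0 * exp(mu t) = 4*exp(5*t/4)/3.
Var(X_t) = E[X_t^2] - (E[X_t])^2 = x_0^2 * exp(2 mu t) * (exp(sigma^2 t) - 1) = 16*(exp(2*t) - 1)*exp(5*t/2)/9.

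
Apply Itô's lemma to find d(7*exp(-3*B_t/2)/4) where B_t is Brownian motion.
d(7*exp(-3*B_t/2)/4) = (63*exp(-3*B_t/2)/32) dt + (-21*exp(-3*B_t/2)/8) dB_t

Itô's formula for f(B_t) gives d f(B_t) = f'(B_t) dB_t + (1/2) f''(B_t) dt. Compute derivatives of f(x) = 7*exp(-3*x/2)/4:
  f'(x)  = -21*exp(-3*x/2)/8
  f''(x) = 63*exp(-3*x/2)/16
Substitute x = B_t and multiply the f'' term by 1/2:
  drift     = (1/2) * (63*exp(-3*x/2)/16) evaluated at B_t = 63*exp(-3*B_t/2)/32
  diffusion = (-21*exp(-3*x/2)/8) evaluated at B_t = -21*exp(-3*B_t/2)/8
Therefore d(7*exp(-3*B_t/2)/4) = (63*exp(-3*B_t/2)/32) dt + (-21*exp(-3*B_t/2)/8) dB_t.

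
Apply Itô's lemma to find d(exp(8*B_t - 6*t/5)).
d(exp(8*B_t - 6*t/5)) = (154*exp(8*B_t - 6*t/5)/5) dt + (8*exp(8*B_t - 6*t/5)) dB_t

Itô's formula for f(t, x): d f(t, B_t) = (f_t + (1/2) f_xx) dt + f_x dB_t. Compute partials of f(t, x) = exp(-6*t/5 + 8*x):
  f_t(t,x)  = -6*exp(-6*t/5 + 8*x)/5
  f_x(t,x)  = 8*exp(-6*t/5 + 8*x)
  f_xx(t,x) = 64*exp(-6*t/5 + 8*x)
Assemble drift = f_t + (1/2) f_xx = 154*exp(-6*t/5 + 8*x)/5 and diffusion = f_x = 8*exp(-6*t/5 + 8*x). Substituting x = B_t:
  d(exp(8*B_t - 6*t/5)) = (154*exp(8*B_t - 6*t/5)/5) dt + (8*exp(8*B_t - 6*t/5)) dB_t.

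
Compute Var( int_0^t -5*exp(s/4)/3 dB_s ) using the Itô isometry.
Var = 50*exp(t/2)/9 - 50/9

The Itô integral of a deterministic integrand f(s) has mean 0 because each increment f(s) * (B_{s+ds} - B_s) has mean 0. By the Itô isometry:
  Var( int_0^t f(s) dB_s ) = E[ (int_0^t f(s) dB_s)^2 ] = int_0^t f(s)^2 ds.
Here f(s) = -5*exp(s/4)/3, so f(s)^2 = 25*exp(s/2)/9. Integrate:
  int_0^t (25*exp(s/2)/9) ds = 50*exp(t/2)/9 - 50/9.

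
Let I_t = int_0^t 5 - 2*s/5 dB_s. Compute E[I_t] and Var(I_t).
E[I_t] = 0; Var(I_t) = t*(4*t^2 - 150*t + 1875)/75

The Itô integral of a deterministic integrand f(s) has mean 0 because each increment f(s) * (B_{s+ds} - B_s) has mean 0. By the Itô isometry:
  Var( int_0^t f(s) dB_s ) = E[ (int_0^t f(s) dB_s)^2 ] = int_0^t f(s)^2 ds.
Here f(s) = 5 - 2*s/5, so f(s)^2 = (2*s - 25)^2/25. Integrate:
  int_0^t ((2*s - 25)^2/25) ds = t*(4*t^2 - 150*t + 1875)/75.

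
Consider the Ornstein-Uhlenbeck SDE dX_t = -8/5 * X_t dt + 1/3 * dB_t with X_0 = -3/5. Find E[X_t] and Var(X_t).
E[X_t] = -3*exp(-8*t/5)/5; Var(X_t) = 5/144 - 5*exp(-16*t/5)/144

The OU SDE dX = -theta X dt + sigma dB admits the integrating factor exp(theta t): d(exp(theta t) X_t) = sigma exp(theta t) dB_t. Integrating from 0 to t:
  X_t = x_0 * exp(-theta t) + sigma * int_0^t exp(-theta (t-s)) dB_s.
The Itô integral has mean 0 and (by the Itô isometry) variance sigma^2 * int_0^t exp(-2 theta (t - s)) ds = sigma^2 * (1 - exp(-2 theta t)) / (2 theta).
With theta = 8/5, sigma = 1/3, x_0 = -3/5:
  E[X_t] = -3/5 * exp(-8/5 t) = -3*exp(-8*t/5)/5
  Var(X_t) = (1/3)^2 * (1 - exp(-2*8/5 t)) / (2 * 8/5) = 5/144 - 5*exp(-16*t/5)/144.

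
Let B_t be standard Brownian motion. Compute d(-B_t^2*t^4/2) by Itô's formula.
d(-B_t^2*t^4/2) = (t^3*(-4*B_t^2 - t)/2) dt + (-B_t*t^4) dB_t

Itô's formula for f(t, x): d f(t, B_t) = (f_t + (1/2) f_xx) dt + f_x dB_t. Compute partials of f(t, x) = -t^4*x^2/2:
  f_t(t,x)  = -2*t^3*x^2
  f_x(t,x)  = -t^4*x
  f_xx(t,x) = -t^4
Assemble drift = f_t + (1/2) f_xx = t^3*(-t - 4*x^2)/2 and diffusion = f_x = -t^4*x. Substituting x = B_t:
  d(-B_t^2*t^4/2) = (t^3*(-4*B_t^2 - t)/2) dt + (-B_t*t^4) dB_t.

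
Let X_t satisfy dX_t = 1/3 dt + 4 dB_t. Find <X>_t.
<X>_t = 16*t

For an Itô process dX_t = a(t) dt + b(t) dB_t, the quadratic variation is <X>_t = int_0^t b(s)^2 ds (the drift term does not contribute). Here b(s) = 4, so
  b(s)^2 = 16.
Integrating from 0 to t:
  <X>_t = int_0^t (16) ds = 16*t.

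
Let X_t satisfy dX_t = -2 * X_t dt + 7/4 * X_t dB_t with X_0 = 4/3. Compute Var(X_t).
Var(X_t) = (16*exp(49*t/16) - 16)*exp(-4*t)/9

For GBM dX = mu X dt + sigma X dB with X_0 = x_0, apply Itô to Y = log X: dY = (mu - sigma^2/2) dt + sigma dB, so Y_t = log(x_0) + (mu - sigma^2/2) t + sigma B_t and hence X_t = x_0 * exp((mu - sigma^2/2) t + sigma B_t).
With mu = -2, sigma = 7/4, x_0 = 4/3, this gives:
  X_t = 4/3 * exp((-113/32) * t + (7/4) * B_t).
Since sigma*B_t ~ Normal(0, sigma^2 t), E[exp(sigma*B_t)] = exp(sigma^2 t / 2); so E[X_t] = x_0 * exp((mu - sigma^2/2) t) * exp(sigma^2 t / 2) = x_0 * exp(mu t) = 4*exp(-2*t)/3.
Var(X_t) = E[X_t^2] - (E[X_t])^2 = x_0^2 * exp(2 mu t) * (exp(sigma^2 t) - 1) = (16*exp(49*t/16) - 16)*exp(-4*t)/9.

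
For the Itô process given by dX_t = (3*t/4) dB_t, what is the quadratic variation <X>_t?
<X>_t = 3*t^3/16

For an Itô process dX_t = a(t) dt + b(t) dB_t, the quadratic variation is <X>_t = int_0^t b(s)^2 ds (the drift term does not contribute). Here b(s) = 3*s/4, so
  b(s)^2 = 9*s^2/16.
Integrating from 0 to t:
  <X>_t = int_0^t (9*s^2/16) ds = 3*t^3/16.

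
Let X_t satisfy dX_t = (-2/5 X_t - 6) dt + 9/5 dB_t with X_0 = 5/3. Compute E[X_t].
E[X_t] = -15 + 50*exp(-2*t/5)/3

Taking expectations and using E[dB_t] = 0, the mean m(t) = E[X_t] satisfies the ODE m'(t) = a m(t) + b with m(0) = x_0. With a = -2/5, b = -6, x_0 = 5/3, the solution is
  m(t) = x_0 * exp(a t) + (b/a) * (exp(a t) - 1)
       = (5/3) * exp((-2/5) t) + ((-6)/(-2/5)) * (exp((-2/5) t) - 1)
       = -15 + 50*exp(-2*t/5)/3.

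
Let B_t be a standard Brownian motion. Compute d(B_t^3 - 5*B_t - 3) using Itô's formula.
d(B_t^3 - 5*B_t - 3) = (3*B_t) dt + (3*B_t^2 - 5) dB_t

Itô's formula for f(B_t) gives d f(B_t) = f'(B_t) dB_t + (1/2) f''(B_t) dt. Compute derivatives of f(x) = x^3 - 5*x - 3:
  f'(x)  = 3*x^2 - 5
  f''(x) = 6*x
Substitute x = B_t and multiply the f'' term by 1/2:
  drift     = (1/2) * (6*x) evaluated at B_t = 3*B_t
  diffusion = (3*x^2 - 5) evaluated at B_t = 3*B_t^2 - 5
Therefore d(B_t^3 - 5*B_t - 3) = (3*B_t) dt + (3*B_t^2 - 5) dB_t.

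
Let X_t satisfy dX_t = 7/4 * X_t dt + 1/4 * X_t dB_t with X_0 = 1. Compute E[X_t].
E[X_t] = exp(7*t/4)

For GBM dX = mu X dt + sigma X dB with X_0 = x_0, apply Itô to Y = log X: dY = (mu - sigma^2/2) dt + sigma dB, so Y_t = log(x_0) + (mu - sigma^2/2) t + sigma B_t and hence X_t = x_0 * exp((mu - sigma^2/2) t + sigma B_t).
With mu = 7/4, sigma = 1/4, x_0 = 1, this gives:
  X_t = 1 * exp((55/32) * t + (1/4) * B_t).
Since sigma*B_t ~ Normal(0, sigma^2 t), E[exp(sigma*B_t)] = exp(sigma^2 t / 2); so E[X_t] = x_0 * exp((mu - sigma^2/2) t) * exp(sigma^2 t / 2) = x_0 * exp(mu t) = exp(7*t/4).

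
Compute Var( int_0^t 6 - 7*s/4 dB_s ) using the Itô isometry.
Var = t*(49*t^2 - 504*t + 1728)/48

The Itô integral of a deterministic integrand f(s) has mean 0 because each increment f(s) * (B_{s+ds} - B_s) has mean 0. By the Itô isometry:
  Var( int_0^t f(s) dB_s ) = E[ (int_0^t f(s) dB_s)^2 ] = int_0^t f(s)^2 ds.
Here f(s) = 6 - 7*s/4, so f(s)^2 = (7*s - 24)^2/16. Integrate:
  int_0^t ((7*s - 24)^2/16) ds = t*(49*t^2 - 504*t + 1728)/48.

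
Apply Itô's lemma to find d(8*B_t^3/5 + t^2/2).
d(8*B_t^3/5 + t^2/2) = (24*B_t/5 + t) dt + (24*B_t^2/5) dB_t

Itô's formula for f(t, x): d f(t, B_t) = (f_t + (1/2) f_xx) dt + f_x dB_t. Compute partials of f(t, x) = t^2/2 + 8*x^3/5:
  f_t(t,x)  = t
  f_x(t,x)  = 24*x^2/5
  f_xx(t,x) = 48*x/5
Assemble drift = f_t + (1/2) f_xx = t + 24*x/5 and diffusion = f_x = 24*x^2/5. Substituting x = B_t:
  d(8*B_t^3/5 + t^2/2) = (24*B_t/5 + t) dt + (24*B_t^2/5) dB_t.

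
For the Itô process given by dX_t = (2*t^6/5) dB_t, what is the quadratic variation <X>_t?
<X>_t = 4*t^13/325

For an Itô process dX_t = a(t) dt + b(t) dB_t, the quadratic variation is <X>_t = int_0^t b(s)^2 ds (the drift term does not contribute). Here b(s) = 2*s^6/5, so
  b(s)^2 = 4*s^12/25.
Integrating from 0 to t:
  <X>_t = int_0^t (4*s^12/25) ds = 4*t^13/325.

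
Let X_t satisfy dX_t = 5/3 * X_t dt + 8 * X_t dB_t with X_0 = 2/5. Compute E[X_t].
E[X_t] = 2*exp(5*t/3)/5

For GBM dX = mu X dt + sigma X dB with X_0 = x_0, apply Itô to Y = log X: dY = (mu - sigma^2/2) dt + sigma dB, so Y_t = log(x_0) + (mu - sigma^2/2) t + sigma B_t and hence X_t = x_0 * exp((mu - sigma^2/2) t + sigma B_t).
With mu = 5/3, sigma = 8, x_0 = 2/5, this gives:
  X_t = 2/5 * exp((-91/3) * t + (8) * B_t).
Since sigma*B_t ~ Normal(0, sigma^2 t), E[exp(sigma*B_t)] = exp(sigma^2 t / 2); so E[X_t] = x_0 * exp((mu - sigma^2/2) t) * exp(sigma^2 t / 2) = x_0 * exp(mu t) = 2*exp(5*t/3)/5.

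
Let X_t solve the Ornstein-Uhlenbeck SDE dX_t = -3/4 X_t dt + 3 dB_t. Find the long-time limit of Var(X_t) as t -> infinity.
lim Var(X_t) = 6

The OU SDE dX = -theta X dt + sigma dB admits the integrating factor exp(theta t): d(exp(theta t) X_t) = sigma exp(theta t) dB_t. Integrating from 0 to t gives X_t = x_0 * exp(-theta t) + sigma * int_0^t exp(-theta (t-s)) dB_s for any initial x_0. The Itô integral has variance (by the Itô isometry) sigma^2 * int_0^t exp(-2 theta (t - s)) ds = sigma^2 * (1 - exp(-2 theta t)) / (2 theta), independent of x_0.
With theta = 3/4, sigma = 3:
  Var(X_t) = (3)^2 * (1 - exp(-2*3/4 t)) / (2 * 3/4) = 6 - 6*exp(-3*t/2).
As t -> infinity, exp(-2*3/4 t) -> 0, so the stationary variance is sigma^2 / (2 theta) = 6.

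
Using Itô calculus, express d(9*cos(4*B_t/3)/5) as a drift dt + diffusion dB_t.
d(9*cos(4*B_t/3)/5) = (-8*cos(4*B_t/3)/5) dt + (-12*sin(4*B_t/3)/5) dB_t

Itô's formula for f(B_t) gives d f(B_t) = f'(B_t) dB_t + (1/2) f''(B_t) dt. Compute derivatives of f(x) = 9*cos(4*x/3)/5:
  f'(x)  = -12*sin(4*x/3)/5
  f''(x) = -16*cos(4*x/3)/5
Substitute x = B_t and multiply the f'' term by 1/2:
  drift     = (1/2) * (-16*cos(4*x/3)/5) evaluated at B_t = -8*cos(4*B_t/3)/5
  diffusion = (-12*sin(4*x/3)/5) evaluated at B_t = -12*sin(4*B_t/3)/5
Therefore d(9*cos(4*B_t/3)/5) = (-8*cos(4*B_t/3)/5) dt + (-12*sin(4*B_t/3)/5) dB_t.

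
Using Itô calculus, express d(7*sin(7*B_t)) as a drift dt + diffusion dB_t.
d(7*sin(7*B_t)) = (-343*sin(7*B_t)/2) dt + (49*cos(7*B_t)) dB_t

Itô's formula for f(B_t) gives d f(B_t) = f'(B_t) dB_t + (1/2) f''(B_t) dt. Compute derivatives of f(x) = 7*sin(7*x):
  f'(x)  = 49*cos(7*x)
  f''(x) = -343*sin(7*x)
Substitute x = B_t and multiply the f'' term by 1/2:
  drift     = (1/2) * (-343*sin(7*x)) evaluated at B_t = -343*sin(7*B_t)/2
  diffusion = (49*cos(7*x)) evaluated at B_t = 49*cos(7*B_t)
Therefore d(7*sin(7*B_t)) = (-343*sin(7*B_t)/2) dt + (49*cos(7*B_t)) dB_t.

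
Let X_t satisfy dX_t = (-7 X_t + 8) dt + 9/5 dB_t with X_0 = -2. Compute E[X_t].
E[X_t] = 8/7 - 22*exp(-7*t)/7

Taking expectations and using E[dB_t] = 0, the mean m(t) = E[X_t] satisfies the ODE m'(t) = a m(t) + b with m(0) = x_0. With a = -7, b = 8, x_0 = -2, the solution is
  m(t) = x_0 * exp(a t) + (b/a) * (exp(a t) - 1)
       = (-2) * exp((-7) t) + (8/(-7)) * (exp((-7) t) - 1)
       = 8/7 - 22*exp(-7*t)/7.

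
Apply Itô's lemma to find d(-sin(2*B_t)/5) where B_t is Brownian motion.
d(-sin(2*B_t)/5) = (2*sin(2*B_t)/5) dt + (-2*cos(2*B_t)/5) dB_t

Itô's formula for f(B_t) gives d f(B_t) = f'(B_t) dB_t + (1/2) f''(B_t) dt. Compute derivatives of f(x) = -sin(2*x)/5:
  f'(x)  = -2*cos(2*x)/5
  f''(x) = 4*sin(2*x)/5
Substitute x = B_t and multiply the f'' term by 1/2:
  drift     = (1/2) * (4*sin(2*x)/5) evaluated at B_t = 2*sin(2*B_t)/5
  diffusion = (-2*cos(2*x)/5) evaluated at B_t = -2*cos(2*B_t)/5
Therefore d(-sin(2*B_t)/5) = (2*sin(2*B_t)/5) dt + (-2*cos(2*B_t)/5) dB_t.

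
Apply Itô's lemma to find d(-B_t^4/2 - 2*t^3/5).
d(-B_t^4/2 - 2*t^3/5) = (-3*B_t^2 - 6*t^2/5) dt + (-2*B_t^3) dB_t

Itô's formula for f(t, x): d f(t, B_t) = (f_t + (1/2) f_xx) dt + f_x dB_t. Compute partials of f(t, x) = -2*t^3/5 - x^4/2:
  f_t(t,x)  = -6*t^2/5
  f_x(t,x)  = -2*x^3
  f_xx(t,x) = -6*x^2
Assemble drift = f_t + (1/2) f_xx = -6*t^2/5 - 3*x^2 and diffusion = f_x = -2*x^3. Substituting x = B_t:
  d(-B_t^4/2 - 2*t^3/5) = (-3*B_t^2 - 6*t^2/5) dt + (-2*B_t^3) dB_t.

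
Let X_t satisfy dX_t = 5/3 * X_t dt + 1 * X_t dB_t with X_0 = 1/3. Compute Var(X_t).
Var(X_t) = (exp(t) - 1)*exp(10*t/3)/9

For GBM dX = mu X dt + sigma X dB with X_0 = x_0, apply Itô to Y = log X: dY = (mu - sigma^2/2) dt + sigma dB, so Y_t = log(x_0) + (mu - sigma^2/2) t + sigma B_t and hence X_t = x_0 * exp((mu - sigma^2/2) t + sigma B_t).
With mu = 5/3, sigma = 1, x_0 = 1/3, this gives:
  X_t = 1/3 * exp((7/6) * t + (1) * B_t).
Since sigma*B_t ~ Normal(0, sigma^2 t), E[exp(sigma*B_t)] = exp(sigma^2 t / 2); so E[X_t] = x_0 * exp((mu - sigma^2/2) t) * exp(sigma^2 t / 2) = x_0 * exp(mu t) = exp(5*t/3)/3.
Var(X_t) = E[X_t^2] - (E[X_t])^2 = x_0^2 * exp(2 mu t) * (exp(sigma^2 t) - 1) = (exp(t) - 1)*exp(10*t/3)/9.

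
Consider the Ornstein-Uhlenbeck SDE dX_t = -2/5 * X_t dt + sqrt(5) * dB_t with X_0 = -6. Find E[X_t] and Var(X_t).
E[X_t] = -6*exp(-2*t/5); Var(X_t) = 25/4 - 25*exp(-4*t/5)/4

The OU SDE dX = -theta X dt + sigma dB admits the integrating factor exp(theta t): d(exp(theta t) X_t) = sigma exp(theta t) dB_t. Integrating from 0 to t:
  X_t = x_0 * exp(-theta t) + sigma * int_0^t exp(-theta (t-s)) dB_s.
The Itô integral has mean 0 and (by the Itô isometry) variance sigma^2 * int_0^t exp(-2 theta (t - s)) ds = sigma^2 * (1 - exp(-2 theta t)) / (2 theta).
With theta = 2/5, sigma = sqrt(5), x_0 = -6:
  E[X_t] = -6 * exp(-2/5 t) = -6*exp(-2*t/5)
  Var(X_t) = (sqrt(5))^2 * (1 - exp(-2*2/5 t)) / (2 * 2/5) = 25/4 - 25*exp(-4*t/5)/4.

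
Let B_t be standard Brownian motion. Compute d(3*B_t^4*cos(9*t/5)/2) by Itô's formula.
d(3*B_t^4*cos(9*t/5)/2) = (9*B_t^2*(-3*B_t^2*sin(9*t/5)/10 + cos(9*t/5))) dt + (6*B_t^3*cos(9*t/5)) dB_t

Itô's formula for f(t, x): d f(t, B_t) = (f_t + (1/2) f_xx) dt + f_x dB_t. Compute partials of f(t, x) = 3*x^4*cos(9*t/5)/2:
  f_t(t,x)  = -27*x^4*sin(9*t/5)/10
  f_x(t,x)  = 6*x^3*cos(9*t/5)
  f_xx(t,x) = 18*x^2*cos(9*t/5)
Assemble drift = f_t + (1/2) f_xx = 9*x^2*(-3*x^2*sin(9*t/5)/10 + cos(9*t/5)) and diffusion = f_x = 6*x^3*cos(9*t/5). Substituting x = B_t:
  d(3*B_t^4*cos(9*t/5)/2) = (9*B_t^2*(-3*B_t^2*sin(9*t/5)/10 + cos(9*t/5))) dt + (6*B_t^3*cos(9*t/5)) dB_t.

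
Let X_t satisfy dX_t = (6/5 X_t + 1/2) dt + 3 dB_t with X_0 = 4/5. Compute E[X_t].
E[X_t] = 73*exp(6*t/5)/60 - 5/12

Taking expectations and using E[dB_t] = 0, the mean m(t) = E[X_t] satisfies the ODE m'(t) = a m(t) + b with m(0) = x_0. With a = 6/5, b = 1/2, x_0 = 4/5, the solution is
  m(t) = x_0 * exp(a t) + (b/a) * (exp(a t) - 1)
       = (4/5) * exp((6/5) t) + ((1/2)/(6/5)) * (exp((6/5) t) - 1)
       = 73*exp(6*t/5)/60 - 5/12.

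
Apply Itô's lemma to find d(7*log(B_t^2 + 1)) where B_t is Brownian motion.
d(7*log(B_t^2 + 1)) = (7*(1 - B_t^2)/(B_t^2 + 1)^2) dt + (14*B_t/(B_t^2 + 1)) dB_t

Itô's formula for f(B_t) gives d f(B_t) = f'(B_t) dB_t + (1/2) f''(B_t) dt. Compute derivatives of f(x) = 7*log(x^2 + 1):
  f'(x)  = 14*x/(x^2 + 1)
  f''(x) = 14*(1 - x^2)/(x^2 + 1)^2
Substitute x = B_t and multiply the f'' term by 1/2:
  drift     = (1/2) * (14*(1 - x^2)/(x^2 + 1)^2) evaluated at B_t = 7*(1 - B_t^2)/(B_t^2 + 1)^2
  diffusion = (14*x/(x^2 + 1)) evaluated at B_t = 14*B_t/(B_t^2 + 1)
Therefore d(7*log(B_t^2 + 1)) = (7*(1 - B_t^2)/(B_t^2 + 1)^2) dt + (14*B_t/(B_t^2 + 1)) dB_t.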